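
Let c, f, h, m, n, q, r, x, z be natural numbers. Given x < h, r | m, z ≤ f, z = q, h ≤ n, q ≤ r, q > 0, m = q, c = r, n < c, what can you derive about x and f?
x < f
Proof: Since m = q and r | m, r | q. From q > 0, r ≤ q. q ≤ r, so r = q. c = r and n < c, thus n < r. Because r = q, n < q. Since z = q and z ≤ f, q ≤ f. n < q, so n < f. h ≤ n, so h < f. Because x < h, x < f.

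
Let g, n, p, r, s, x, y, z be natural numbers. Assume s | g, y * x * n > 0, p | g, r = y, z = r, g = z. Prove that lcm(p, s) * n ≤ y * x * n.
z = r and r = y, so z = y. From p | g and s | g, lcm(p, s) | g. g = z, so lcm(p, s) | z. z = y, so lcm(p, s) | y. Then lcm(p, s) | y * x. Then lcm(p, s) * n | y * x * n. Because y * x * n > 0, lcm(p, s) * n ≤ y * x * n.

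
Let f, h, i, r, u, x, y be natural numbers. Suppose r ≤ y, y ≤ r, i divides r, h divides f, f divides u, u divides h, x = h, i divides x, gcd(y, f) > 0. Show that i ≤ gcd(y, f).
r ≤ y and y ≤ r, therefore r = y. Since i divides r, i divides y. f divides u and u divides h, thus f divides h. Since h divides f, h = f. x = h and i divides x, hence i divides h. Because h = f, i divides f. i divides y, so i divides gcd(y, f). Because gcd(y, f) > 0, i ≤ gcd(y, f).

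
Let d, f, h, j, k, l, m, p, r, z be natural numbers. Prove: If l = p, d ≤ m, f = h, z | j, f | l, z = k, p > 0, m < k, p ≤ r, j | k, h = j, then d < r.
Because z = k and z | j, k | j. Because j | k, k = j. d ≤ m and m < k, so d < k. Since k = j, d < j. Because l = p and f | l, f | p. p > 0, so f ≤ p. Because p ≤ r, f ≤ r. Since f = h, h ≤ r. Since h = j, j ≤ r. d < j, so d < r.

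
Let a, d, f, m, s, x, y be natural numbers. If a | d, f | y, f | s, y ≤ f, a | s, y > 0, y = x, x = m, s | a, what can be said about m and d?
m | d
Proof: From f | y and y > 0, f ≤ y. y ≤ f, so f = y. Because y = x, f = x. Since x = m, f = m. s | a and a | s, therefore s = a. From f | s, f | a. a | d, so f | d. f = m, so m | d.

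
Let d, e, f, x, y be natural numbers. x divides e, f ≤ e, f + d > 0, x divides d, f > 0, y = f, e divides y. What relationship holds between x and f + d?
x ≤ f + d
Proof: Because y = f and e divides y, e divides f. f > 0, so e ≤ f. f ≤ e, so e = f. x divides e, so x divides f. Because x divides d, x divides f + d. Because f + d > 0, x ≤ f + d.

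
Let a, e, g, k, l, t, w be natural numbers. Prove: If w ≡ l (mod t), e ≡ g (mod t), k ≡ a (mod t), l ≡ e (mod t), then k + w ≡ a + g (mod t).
w ≡ l (mod t) and l ≡ e (mod t), so w ≡ e (mod t). Since e ≡ g (mod t), w ≡ g (mod t). Using k ≡ a (mod t), by adding congruences, k + w ≡ a + g (mod t).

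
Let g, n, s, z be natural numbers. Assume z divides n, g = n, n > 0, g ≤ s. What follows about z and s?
z ≤ s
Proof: z divides n and n > 0, hence z ≤ n. Because g = n and g ≤ s, n ≤ s. z ≤ n, so z ≤ s.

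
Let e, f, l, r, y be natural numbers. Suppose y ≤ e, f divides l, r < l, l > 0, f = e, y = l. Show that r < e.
Because y = l and y ≤ e, l ≤ e. Because f divides l and l > 0, f ≤ l. Since f = e, e ≤ l. Since l ≤ e, l = e. r < l, so r < e.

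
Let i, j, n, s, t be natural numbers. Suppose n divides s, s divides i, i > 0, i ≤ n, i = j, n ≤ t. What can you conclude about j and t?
j ≤ t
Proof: Since n divides s and s divides i, n divides i. i > 0, so n ≤ i. i ≤ n, so n = i. Because i = j, n = j. From n ≤ t, j ≤ t.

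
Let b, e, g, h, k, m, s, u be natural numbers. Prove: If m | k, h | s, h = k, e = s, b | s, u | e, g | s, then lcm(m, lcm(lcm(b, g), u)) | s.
h = k and h | s, therefore k | s. Since m | k, m | s. b | s and g | s, hence lcm(b, g) | s. From e = s and u | e, u | s. Since lcm(b, g) | s, lcm(lcm(b, g), u) | s. m | s, so lcm(m, lcm(lcm(b, g), u)) | s.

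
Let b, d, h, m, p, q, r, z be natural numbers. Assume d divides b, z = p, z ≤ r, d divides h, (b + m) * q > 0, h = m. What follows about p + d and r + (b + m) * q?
p + d ≤ r + (b + m) * q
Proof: Since z = p and z ≤ r, p ≤ r. Because h = m and d divides h, d divides m. Since d divides b, d divides b + m. Then d divides (b + m) * q. From (b + m) * q > 0, d ≤ (b + m) * q. p ≤ r, so p + d ≤ r + (b + m) * q.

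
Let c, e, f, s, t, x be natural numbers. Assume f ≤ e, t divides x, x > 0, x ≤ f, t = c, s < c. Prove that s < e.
t divides x and x > 0, therefore t ≤ x. x ≤ f, so t ≤ f. Because f ≤ e, t ≤ e. t = c, so c ≤ e. s < c, so s < e.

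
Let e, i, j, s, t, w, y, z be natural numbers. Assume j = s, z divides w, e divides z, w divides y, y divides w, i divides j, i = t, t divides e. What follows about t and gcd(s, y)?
t divides gcd(s, y)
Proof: i = t and i divides j, so t divides j. Since j = s, t divides s. t divides e and e divides z, therefore t divides z. w divides y and y divides w, hence w = y. Since z divides w, z divides y. Since t divides z, t divides y. Since t divides s, t divides gcd(s, y).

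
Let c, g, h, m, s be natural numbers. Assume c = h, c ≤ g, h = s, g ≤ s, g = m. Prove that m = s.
Because c = h and h = s, c = s. Since c ≤ g, s ≤ g. Since g ≤ s, s = g. g = m, so s = m. Then m = s.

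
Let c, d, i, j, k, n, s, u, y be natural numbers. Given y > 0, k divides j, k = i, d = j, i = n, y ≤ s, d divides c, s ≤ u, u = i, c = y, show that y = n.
Since y ≤ s and s ≤ u, y ≤ u. Since u = i, y ≤ i. Since k = i and k divides j, i divides j. c = y and d divides c, therefore d divides y. Since d = j, j divides y. i divides j, so i divides y. Since y > 0, i ≤ y. Since y ≤ i, y = i. Since i = n, y = n.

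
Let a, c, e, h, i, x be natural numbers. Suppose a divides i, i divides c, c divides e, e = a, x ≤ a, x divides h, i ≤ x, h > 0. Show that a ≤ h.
i divides c and c divides e, thus i divides e. Since e = a, i divides a. a divides i, so i = a. i ≤ x, so a ≤ x. Because x ≤ a, x = a. Since x divides h, a divides h. Since h > 0, a ≤ h.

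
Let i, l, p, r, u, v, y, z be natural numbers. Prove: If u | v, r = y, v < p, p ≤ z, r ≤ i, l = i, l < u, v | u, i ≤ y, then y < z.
r = y and r ≤ i, therefore y ≤ i. Because i ≤ y, i = y. l = i, so l = y. u | v and v | u, hence u = v. l < u, so l < v. l = y, so y < v. v < p and p ≤ z, hence v < z. Since y < v, y < z.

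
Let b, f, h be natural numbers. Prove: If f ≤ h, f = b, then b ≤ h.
Because f = b and f ≤ h, by substitution, b ≤ h.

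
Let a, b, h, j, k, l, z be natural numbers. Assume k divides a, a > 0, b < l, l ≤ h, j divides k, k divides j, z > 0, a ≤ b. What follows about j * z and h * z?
j * z < h * z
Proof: k divides j and j divides k, therefore k = j. k divides a and a > 0, therefore k ≤ a. Since a ≤ b, k ≤ b. k = j, so j ≤ b. From b < l and l ≤ h, b < h. j ≤ b, so j < h. Since z > 0, by multiplying by a positive, j * z < h * z.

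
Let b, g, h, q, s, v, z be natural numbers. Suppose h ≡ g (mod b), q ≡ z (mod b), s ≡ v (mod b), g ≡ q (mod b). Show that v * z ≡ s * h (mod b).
h ≡ g (mod b) and g ≡ q (mod b), therefore h ≡ q (mod b). Since q ≡ z (mod b), h ≡ z (mod b). Because s ≡ v (mod b), by multiplying congruences, s * h ≡ v * z (mod b). Then v * z ≡ s * h (mod b).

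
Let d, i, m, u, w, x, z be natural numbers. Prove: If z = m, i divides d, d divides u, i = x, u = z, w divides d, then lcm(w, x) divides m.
i = x and i divides d, therefore x divides d. From w divides d, lcm(w, x) divides d. u = z and d divides u, therefore d divides z. Because z = m, d divides m. lcm(w, x) divides d, so lcm(w, x) divides m.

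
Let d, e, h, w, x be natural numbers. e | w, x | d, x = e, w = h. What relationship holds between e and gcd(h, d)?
e | gcd(h, d)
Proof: From w = h and e | w, e | h. From x = e and x | d, e | d. Because e | h, e | gcd(h, d).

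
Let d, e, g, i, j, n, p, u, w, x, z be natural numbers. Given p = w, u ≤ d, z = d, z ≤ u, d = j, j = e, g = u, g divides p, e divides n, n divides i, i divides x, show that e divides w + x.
z = d and z ≤ u, therefore d ≤ u. u ≤ d, so u = d. Since d = j, u = j. Because j = e, u = e. From g = u and g divides p, u divides p. Because u = e, e divides p. Since p = w, e divides w. e divides n and n divides i, therefore e divides i. i divides x, so e divides x. Since e divides w, e divides w + x.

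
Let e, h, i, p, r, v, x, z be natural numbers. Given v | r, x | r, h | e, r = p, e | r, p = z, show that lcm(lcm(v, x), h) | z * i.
Because r = p and p = z, r = z. v | r and x | r, so lcm(v, x) | r. h | e and e | r, therefore h | r. Since lcm(v, x) | r, lcm(lcm(v, x), h) | r. Since r = z, lcm(lcm(v, x), h) | z. Then lcm(lcm(v, x), h) | z * i.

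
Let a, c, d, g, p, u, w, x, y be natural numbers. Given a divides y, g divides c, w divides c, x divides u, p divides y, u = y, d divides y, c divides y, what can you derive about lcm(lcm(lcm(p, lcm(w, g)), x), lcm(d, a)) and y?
lcm(lcm(lcm(p, lcm(w, g)), x), lcm(d, a)) divides y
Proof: w divides c and g divides c, therefore lcm(w, g) divides c. c divides y, so lcm(w, g) divides y. Since p divides y, lcm(p, lcm(w, g)) divides y. u = y and x divides u, thus x divides y. lcm(p, lcm(w, g)) divides y, so lcm(lcm(p, lcm(w, g)), x) divides y. d divides y and a divides y, thus lcm(d, a) divides y. lcm(lcm(p, lcm(w, g)), x) divides y, so lcm(lcm(lcm(p, lcm(w, g)), x), lcm(d, a)) divides y.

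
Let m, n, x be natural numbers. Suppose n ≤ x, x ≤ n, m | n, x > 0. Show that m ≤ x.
n ≤ x and x ≤ n, thus n = x. m | n, so m | x. Because x > 0, m ≤ x.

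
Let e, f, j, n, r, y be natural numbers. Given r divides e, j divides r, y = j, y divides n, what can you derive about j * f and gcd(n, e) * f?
j * f divides gcd(n, e) * f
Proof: y = j and y divides n, thus j divides n. j divides r and r divides e, thus j divides e. Since j divides n, j divides gcd(n, e). Then j * f divides gcd(n, e) * f.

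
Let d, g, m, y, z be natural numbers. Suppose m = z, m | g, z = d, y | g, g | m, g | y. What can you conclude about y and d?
y = d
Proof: y | g and g | y, therefore y = g. From g | m and m | g, g = m. Since y = g, y = m. Since m = z, y = z. Since z = d, y = d.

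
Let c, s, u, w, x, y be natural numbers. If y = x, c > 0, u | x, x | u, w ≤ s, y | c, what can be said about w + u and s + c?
w + u ≤ s + c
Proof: Because x | u and u | x, x = u. y = x and y | c, therefore x | c. x = u, so u | c. c > 0, so u ≤ c. Because w ≤ s, w + u ≤ s + c.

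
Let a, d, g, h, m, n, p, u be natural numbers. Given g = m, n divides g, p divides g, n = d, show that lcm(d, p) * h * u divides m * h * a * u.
n = d and n divides g, so d divides g. p divides g, so lcm(d, p) divides g. g = m, so lcm(d, p) divides m. Then lcm(d, p) * h divides m * h. Then lcm(d, p) * h divides m * h * a. Then lcm(d, p) * h * u divides m * h * a * u.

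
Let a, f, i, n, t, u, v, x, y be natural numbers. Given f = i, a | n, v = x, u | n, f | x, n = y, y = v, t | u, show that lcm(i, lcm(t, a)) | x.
f = i and f | x, therefore i | x. n = y and y = v, thus n = v. v = x, so n = x. Because t | u and u | n, t | n. Since a | n, lcm(t, a) | n. Because n = x, lcm(t, a) | x. Since i | x, lcm(i, lcm(t, a)) | x.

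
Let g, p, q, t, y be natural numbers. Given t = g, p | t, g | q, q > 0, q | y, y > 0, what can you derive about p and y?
p ≤ y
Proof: Since t = g and p | t, p | g. Since g | q, p | q. Since q > 0, p ≤ q. From q | y and y > 0, q ≤ y. p ≤ q, so p ≤ y.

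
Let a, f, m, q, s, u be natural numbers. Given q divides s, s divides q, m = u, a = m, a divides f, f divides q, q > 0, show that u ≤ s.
From q divides s and s divides q, q = s. From a divides f and f divides q, a divides q. a = m, so m divides q. Because q > 0, m ≤ q. Since m = u, u ≤ q. Since q = s, u ≤ s.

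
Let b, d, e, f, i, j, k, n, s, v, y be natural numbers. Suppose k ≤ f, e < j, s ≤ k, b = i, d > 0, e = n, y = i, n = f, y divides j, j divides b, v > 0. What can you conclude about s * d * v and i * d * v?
s * d * v < i * d * v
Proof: From s ≤ k and k ≤ f, s ≤ f. Because b = i and j divides b, j divides i. y = i and y divides j, thus i divides j. j divides i, so j = i. e = n and n = f, hence e = f. e < j, so f < j. Since j = i, f < i. Since s ≤ f, s < i. Because d > 0, by multiplying by a positive, s * d < i * d. Since v > 0, by multiplying by a positive, s * d * v < i * d * v.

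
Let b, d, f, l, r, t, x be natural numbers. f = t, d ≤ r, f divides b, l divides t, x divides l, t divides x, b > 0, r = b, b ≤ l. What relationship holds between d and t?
d ≤ t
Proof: t divides x and x divides l, so t divides l. Since l divides t, l = t. From b ≤ l, b ≤ t. f divides b and b > 0, thus f ≤ b. Since f = t, t ≤ b. Since b ≤ t, b = t. Since r = b, r = t. d ≤ r, so d ≤ t.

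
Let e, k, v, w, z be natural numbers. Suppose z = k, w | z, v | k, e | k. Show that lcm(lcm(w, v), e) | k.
z = k and w | z, thus w | k. v | k, so lcm(w, v) | k. Since e | k, lcm(lcm(w, v), e) | k.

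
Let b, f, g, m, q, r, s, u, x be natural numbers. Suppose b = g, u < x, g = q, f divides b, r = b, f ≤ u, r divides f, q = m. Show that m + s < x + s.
From b = g and g = q, b = q. Because q = m, b = m. r = b and r divides f, so b divides f. Since f divides b, f = b. f ≤ u, so b ≤ u. b = m, so m ≤ u. u < x, so m < x. Then m + s < x + s.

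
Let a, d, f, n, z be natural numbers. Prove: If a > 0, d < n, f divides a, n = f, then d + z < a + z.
n = f and d < n, therefore d < f. Since f divides a and a > 0, f ≤ a. Since d < f, d < a. Then d + z < a + z.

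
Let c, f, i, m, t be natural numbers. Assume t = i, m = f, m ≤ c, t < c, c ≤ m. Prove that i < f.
Because c ≤ m and m ≤ c, c = m. m = f, so c = f. t = i and t < c, therefore i < c. c = f, so i < f.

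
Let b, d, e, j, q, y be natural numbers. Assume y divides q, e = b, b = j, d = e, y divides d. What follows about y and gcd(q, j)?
y divides gcd(q, j)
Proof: d = e and e = b, so d = b. Since b = j, d = j. y divides d, so y divides j. y divides q, so y divides gcd(q, j).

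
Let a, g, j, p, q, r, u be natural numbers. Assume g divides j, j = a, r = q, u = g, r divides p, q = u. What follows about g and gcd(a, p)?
g divides gcd(a, p)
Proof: j = a and g divides j, hence g divides a. Since r = q and q = u, r = u. Because r divides p, u divides p. Since u = g, g divides p. Since g divides a, g divides gcd(a, p).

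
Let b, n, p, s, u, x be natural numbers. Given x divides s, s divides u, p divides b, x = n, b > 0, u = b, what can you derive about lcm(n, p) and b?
lcm(n, p) ≤ b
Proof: Because u = b and s divides u, s divides b. x divides s, so x divides b. Since x = n, n divides b. Since p divides b, lcm(n, p) divides b. Since b > 0, lcm(n, p) ≤ b.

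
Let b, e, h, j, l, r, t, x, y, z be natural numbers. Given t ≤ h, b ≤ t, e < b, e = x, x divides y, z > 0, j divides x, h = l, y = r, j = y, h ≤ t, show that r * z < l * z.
j = y and j divides x, so y divides x. From x divides y, x = y. Since e = x, e = y. y = r, so e = r. t ≤ h and h ≤ t, hence t = h. b ≤ t, so b ≤ h. From e < b, e < h. Since e = r, r < h. Since h = l, r < l. Since z > 0, by multiplying by a positive, r * z < l * z.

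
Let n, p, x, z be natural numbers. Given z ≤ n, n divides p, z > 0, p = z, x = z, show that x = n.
Because p = z and n divides p, n divides z. z > 0, so n ≤ z. Since z ≤ n, z = n. Since x = z, x = n.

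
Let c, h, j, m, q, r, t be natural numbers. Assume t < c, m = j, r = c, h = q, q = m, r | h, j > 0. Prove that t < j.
Because h = q and q = m, h = m. From r | h, r | m. r = c, so c | m. Since m = j, c | j. Since j > 0, c ≤ j. t < c, so t < j.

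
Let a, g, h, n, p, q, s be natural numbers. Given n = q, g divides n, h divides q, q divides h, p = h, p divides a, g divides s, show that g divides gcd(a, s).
Since n = q and g divides n, g divides q. h divides q and q divides h, therefore h = q. p = h and p divides a, so h divides a. Since h = q, q divides a. From g divides q, g divides a. Since g divides s, g divides gcd(a, s).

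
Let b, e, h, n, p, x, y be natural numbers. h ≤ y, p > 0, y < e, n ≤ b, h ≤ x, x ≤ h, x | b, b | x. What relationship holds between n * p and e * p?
n * p < e * p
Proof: Because h ≤ x and x ≤ h, h = x. x | b and b | x, thus x = b. Since h = x, h = b. h ≤ y and y < e, so h < e. h = b, so b < e. From n ≤ b, n < e. p > 0, so n * p < e * p.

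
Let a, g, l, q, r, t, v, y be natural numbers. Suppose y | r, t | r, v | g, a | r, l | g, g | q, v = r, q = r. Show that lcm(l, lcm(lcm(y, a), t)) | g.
v = r and v | g, hence r | g. Because q = r and g | q, g | r. Since r | g, r = g. y | r and a | r, hence lcm(y, a) | r. Since t | r, lcm(lcm(y, a), t) | r. Since r = g, lcm(lcm(y, a), t) | g. From l | g, lcm(l, lcm(lcm(y, a), t)) | g.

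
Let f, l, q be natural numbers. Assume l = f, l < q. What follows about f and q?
f < q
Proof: l = f and l < q. By substitution, f < q.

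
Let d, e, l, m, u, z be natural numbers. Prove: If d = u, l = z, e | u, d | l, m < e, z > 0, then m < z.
d = u and d | l, thus u | l. Since l = z, u | z. e | u, so e | z. z > 0, so e ≤ z. From m < e, m < z.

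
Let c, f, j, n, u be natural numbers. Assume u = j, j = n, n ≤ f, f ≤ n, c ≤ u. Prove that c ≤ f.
u = j and j = n, hence u = n. n ≤ f and f ≤ n, so n = f. Since u = n, u = f. c ≤ u, so c ≤ f.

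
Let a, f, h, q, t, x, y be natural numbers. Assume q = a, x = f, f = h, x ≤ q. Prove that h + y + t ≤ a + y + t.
x = f and f = h, thus x = h. q = a and x ≤ q, hence x ≤ a. Because x = h, h ≤ a. Then h + y ≤ a + y. Then h + y + t ≤ a + y + t.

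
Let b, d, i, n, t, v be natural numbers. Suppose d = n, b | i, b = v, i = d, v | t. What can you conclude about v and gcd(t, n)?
v | gcd(t, n)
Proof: i = d and d = n, hence i = n. Since b | i, b | n. b = v, so v | n. v | t, so v | gcd(t, n).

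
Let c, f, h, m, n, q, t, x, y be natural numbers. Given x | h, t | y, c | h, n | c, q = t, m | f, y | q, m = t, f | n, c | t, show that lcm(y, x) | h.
m | f and f | n, thus m | n. m = t, so t | n. Since n | c, t | c. c | t, so c = t. Because q = t and y | q, y | t. t | y, so t = y. c = t, so c = y. Since c | h, y | h. From x | h, lcm(y, x) | h.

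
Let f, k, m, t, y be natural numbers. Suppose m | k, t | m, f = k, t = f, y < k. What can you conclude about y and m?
y < m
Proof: Because t = f and f = k, t = k. Because t | m, k | m. Because m | k, k = m. y < k, so y < m.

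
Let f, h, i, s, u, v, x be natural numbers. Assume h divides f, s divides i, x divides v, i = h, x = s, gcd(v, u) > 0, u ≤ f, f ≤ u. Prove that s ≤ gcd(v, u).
x = s and x divides v, therefore s divides v. Since f ≤ u and u ≤ f, f = u. Since i = h and s divides i, s divides h. h divides f, so s divides f. f = u, so s divides u. Because s divides v, s divides gcd(v, u). Since gcd(v, u) > 0, s ≤ gcd(v, u).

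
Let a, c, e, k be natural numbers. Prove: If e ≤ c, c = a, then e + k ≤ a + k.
c = a and e ≤ c, so e ≤ a. Then e + k ≤ a + k.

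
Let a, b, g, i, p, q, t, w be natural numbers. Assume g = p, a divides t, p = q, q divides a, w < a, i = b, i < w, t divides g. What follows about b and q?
b < q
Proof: Because g = p and p = q, g = q. t divides g, so t divides q. Since a divides t, a divides q. q divides a, so a = q. Because w < a, w < q. Since i < w, i < q. Since i = b, b < q.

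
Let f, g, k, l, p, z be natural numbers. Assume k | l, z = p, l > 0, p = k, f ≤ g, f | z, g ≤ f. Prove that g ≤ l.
From f ≤ g and g ≤ f, f = g. Because z = p and p = k, z = k. Since f | z, f | k. Since k | l, f | l. f = g, so g | l. l > 0, so g ≤ l.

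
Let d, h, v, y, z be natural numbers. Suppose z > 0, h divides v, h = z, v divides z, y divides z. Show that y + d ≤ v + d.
h = z and h divides v, hence z divides v. v divides z, so z = v. Because y divides z and z > 0, y ≤ z. z = v, so y ≤ v. Then y + d ≤ v + d.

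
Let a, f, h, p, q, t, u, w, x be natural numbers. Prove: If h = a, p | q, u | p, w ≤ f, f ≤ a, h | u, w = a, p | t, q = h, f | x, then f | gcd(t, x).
w = a and w ≤ f, hence a ≤ f. Since f ≤ a, a = f. h = a, so h = f. q = h and p | q, thus p | h. Because h | u and u | p, h | p. p | h, so p = h. Since p | t, h | t. h = f, so f | t. Since f | x, f | gcd(t, x).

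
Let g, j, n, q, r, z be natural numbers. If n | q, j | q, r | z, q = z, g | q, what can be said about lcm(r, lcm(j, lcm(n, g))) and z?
lcm(r, lcm(j, lcm(n, g))) | z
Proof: n | q and g | q, therefore lcm(n, g) | q. j | q, so lcm(j, lcm(n, g)) | q. Since q = z, lcm(j, lcm(n, g)) | z. r | z, so lcm(r, lcm(j, lcm(n, g))) | z.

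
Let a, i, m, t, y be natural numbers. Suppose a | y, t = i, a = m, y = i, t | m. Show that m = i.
a = m and a | y, thus m | y. Since y = i, m | i. Since t = i and t | m, i | m. Since m | i, m = i.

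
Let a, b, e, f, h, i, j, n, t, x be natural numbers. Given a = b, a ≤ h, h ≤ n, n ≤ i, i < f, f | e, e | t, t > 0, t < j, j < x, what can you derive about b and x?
b < x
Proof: a ≤ h and h ≤ n, thus a ≤ n. f | e and e | t, hence f | t. Since t > 0, f ≤ t. Since i < f, i < t. n ≤ i, so n < t. From a ≤ n, a < t. Since a = b, b < t. t < j, so b < j. Because j < x, b < x.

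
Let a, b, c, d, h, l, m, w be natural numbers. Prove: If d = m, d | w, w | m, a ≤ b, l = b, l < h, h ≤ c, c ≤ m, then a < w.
d = m and d | w, so m | w. Since w | m, m = w. l = b and l < h, so b < h. Since a ≤ b, a < h. From h ≤ c and c ≤ m, h ≤ m. Since a < h, a < m. m = w, so a < w.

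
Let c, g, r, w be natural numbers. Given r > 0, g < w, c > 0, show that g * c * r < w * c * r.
g < w and c > 0, therefore g * c < w * c. Since r > 0, g * c * r < w * c * r.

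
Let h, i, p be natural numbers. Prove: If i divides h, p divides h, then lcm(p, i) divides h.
p divides h and i divides h. Because lcm divides any common multiple, lcm(p, i) divides h.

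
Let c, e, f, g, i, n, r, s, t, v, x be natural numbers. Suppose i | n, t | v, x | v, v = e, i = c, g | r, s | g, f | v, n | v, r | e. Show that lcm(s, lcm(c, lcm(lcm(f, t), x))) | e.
From s | g and g | r, s | r. r | e, so s | e. Because i | n and n | v, i | v. Since i = c, c | v. f | v and t | v, therefore lcm(f, t) | v. x | v, so lcm(lcm(f, t), x) | v. Since c | v, lcm(c, lcm(lcm(f, t), x)) | v. v = e, so lcm(c, lcm(lcm(f, t), x)) | e. From s | e, lcm(s, lcm(c, lcm(lcm(f, t), x))) | e.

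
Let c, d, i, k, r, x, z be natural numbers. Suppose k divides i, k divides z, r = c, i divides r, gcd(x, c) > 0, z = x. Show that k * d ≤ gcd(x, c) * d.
z = x and k divides z, therefore k divides x. k divides i and i divides r, so k divides r. Since r = c, k divides c. k divides x, so k divides gcd(x, c). gcd(x, c) > 0, so k ≤ gcd(x, c). By multiplying by a non-negative, k * d ≤ gcd(x, c) * d.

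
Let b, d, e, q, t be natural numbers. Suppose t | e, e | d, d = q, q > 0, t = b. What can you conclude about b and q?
b ≤ q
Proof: t = b and t | e, hence b | e. d = q and e | d, so e | q. Since b | e, b | q. From q > 0, b ≤ q.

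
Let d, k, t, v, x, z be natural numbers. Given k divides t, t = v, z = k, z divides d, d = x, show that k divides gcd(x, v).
Because d = x and z divides d, z divides x. Since z = k, k divides x. t = v and k divides t, hence k divides v. k divides x, so k divides gcd(x, v).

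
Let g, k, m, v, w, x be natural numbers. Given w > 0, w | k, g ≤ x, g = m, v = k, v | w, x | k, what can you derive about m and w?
m ≤ w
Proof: Because g = m and g ≤ x, m ≤ x. From v = k and v | w, k | w. Since w | k, k = w. Because x | k, x | w. Since w > 0, x ≤ w. m ≤ x, so m ≤ w.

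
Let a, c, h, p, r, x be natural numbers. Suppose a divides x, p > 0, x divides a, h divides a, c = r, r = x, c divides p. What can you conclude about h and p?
h ≤ p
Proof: x divides a and a divides x, thus x = a. Because r = x, r = a. c = r and c divides p, therefore r divides p. r = a, so a divides p. Because h divides a, h divides p. p > 0, so h ≤ p.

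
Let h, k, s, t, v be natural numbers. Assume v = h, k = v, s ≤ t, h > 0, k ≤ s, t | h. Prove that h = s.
Since k = v and v = h, k = h. From k ≤ s, h ≤ s. t | h and h > 0, thus t ≤ h. s ≤ t, so s ≤ h. h ≤ s, so h = s.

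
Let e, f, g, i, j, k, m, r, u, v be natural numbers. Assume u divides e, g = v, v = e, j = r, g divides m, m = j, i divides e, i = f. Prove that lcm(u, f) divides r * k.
Since i = f and i divides e, f divides e. Since u divides e, lcm(u, f) divides e. g = v and g divides m, hence v divides m. m = j, so v divides j. Since v = e, e divides j. Since j = r, e divides r. From lcm(u, f) divides e, lcm(u, f) divides r. Then lcm(u, f) divides r * k.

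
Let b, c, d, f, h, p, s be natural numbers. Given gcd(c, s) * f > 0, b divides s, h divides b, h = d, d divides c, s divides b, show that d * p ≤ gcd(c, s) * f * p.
b divides s and s divides b, therefore b = s. h = d and h divides b, hence d divides b. Since b = s, d divides s. From d divides c, d divides gcd(c, s). Then d divides gcd(c, s) * f. gcd(c, s) * f > 0, so d ≤ gcd(c, s) * f. By multiplying by a non-negative, d * p ≤ gcd(c, s) * f * p.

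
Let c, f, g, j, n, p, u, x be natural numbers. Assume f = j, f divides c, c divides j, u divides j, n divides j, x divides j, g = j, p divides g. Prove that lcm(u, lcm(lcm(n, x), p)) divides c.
f = j and f divides c, therefore j divides c. Since c divides j, j = c. n divides j and x divides j, hence lcm(n, x) divides j. g = j and p divides g, therefore p divides j. Since lcm(n, x) divides j, lcm(lcm(n, x), p) divides j. u divides j, so lcm(u, lcm(lcm(n, x), p)) divides j. Since j = c, lcm(u, lcm(lcm(n, x), p)) divides c.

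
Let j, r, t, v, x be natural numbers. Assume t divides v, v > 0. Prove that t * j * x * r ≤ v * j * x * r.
Since t divides v and v > 0, t ≤ v. By multiplying by a non-negative, t * j ≤ v * j. By multiplying by a non-negative, t * j * x ≤ v * j * x. By multiplying by a non-negative, t * j * x * r ≤ v * j * x * r.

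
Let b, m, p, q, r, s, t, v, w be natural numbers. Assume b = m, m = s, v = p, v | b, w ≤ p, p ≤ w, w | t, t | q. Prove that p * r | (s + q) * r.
b = m and m = s, hence b = s. v = p and v | b, so p | b. Since b = s, p | s. w ≤ p and p ≤ w, thus w = p. w | t, so p | t. t | q, so p | q. p | s, so p | s + q. Then p * r | (s + q) * r.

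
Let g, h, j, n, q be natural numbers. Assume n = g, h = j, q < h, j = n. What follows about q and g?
q < g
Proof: Because h = j and j = n, h = n. n = g, so h = g. Since q < h, q < g.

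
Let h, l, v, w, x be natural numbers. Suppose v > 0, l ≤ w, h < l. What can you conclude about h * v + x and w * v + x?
h * v + x < w * v + x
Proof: Because h < l and l ≤ w, h < w. Combining with v > 0, by multiplying by a positive, h * v < w * v. Then h * v + x < w * v + x.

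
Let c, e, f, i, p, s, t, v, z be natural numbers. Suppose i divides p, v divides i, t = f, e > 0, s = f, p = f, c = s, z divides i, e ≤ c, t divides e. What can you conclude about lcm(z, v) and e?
lcm(z, v) ≤ e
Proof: Since z divides i and v divides i, lcm(z, v) divides i. t = f and t divides e, therefore f divides e. e > 0, so f ≤ e. From c = s and s = f, c = f. e ≤ c, so e ≤ f. Since f ≤ e, f = e. p = f and i divides p, therefore i divides f. Since f = e, i divides e. lcm(z, v) divides i, so lcm(z, v) divides e. e > 0, so lcm(z, v) ≤ e.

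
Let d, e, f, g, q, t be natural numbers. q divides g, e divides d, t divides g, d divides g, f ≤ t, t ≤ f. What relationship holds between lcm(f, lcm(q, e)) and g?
lcm(f, lcm(q, e)) divides g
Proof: t ≤ f and f ≤ t, thus t = f. t divides g, so f divides g. e divides d and d divides g, so e divides g. q divides g, so lcm(q, e) divides g. f divides g, so lcm(f, lcm(q, e)) divides g.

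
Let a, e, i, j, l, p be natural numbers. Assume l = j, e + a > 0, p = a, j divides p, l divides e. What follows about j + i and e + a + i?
j + i ≤ e + a + i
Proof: Because l = j and l divides e, j divides e. Because p = a and j divides p, j divides a. j divides e, so j divides e + a. e + a > 0, so j ≤ e + a. Then j + i ≤ e + a + i.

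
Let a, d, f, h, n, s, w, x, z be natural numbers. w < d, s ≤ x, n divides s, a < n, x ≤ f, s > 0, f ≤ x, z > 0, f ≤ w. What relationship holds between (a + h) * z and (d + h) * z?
(a + h) * z < (d + h) * z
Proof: x ≤ f and f ≤ x, so x = f. n divides s and s > 0, thus n ≤ s. Since s ≤ x, n ≤ x. a < n, so a < x. Since x = f, a < f. f ≤ w and w < d, thus f < d. a < f, so a < d. Then a + h < d + h. Since z > 0, by multiplying by a positive, (a + h) * z < (d + h) * z.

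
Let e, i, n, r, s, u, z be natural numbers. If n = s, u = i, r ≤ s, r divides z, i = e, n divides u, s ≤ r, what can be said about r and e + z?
r divides e + z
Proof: s ≤ r and r ≤ s, thus s = r. Because n = s, n = r. u = i and i = e, therefore u = e. n divides u, so n divides e. Since n = r, r divides e. r divides z, so r divides e + z.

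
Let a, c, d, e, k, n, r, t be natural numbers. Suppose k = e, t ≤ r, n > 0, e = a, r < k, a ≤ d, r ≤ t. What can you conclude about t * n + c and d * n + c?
t * n + c < d * n + c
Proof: r ≤ t and t ≤ r, therefore r = t. k = e and e = a, therefore k = a. From r < k, r < a. Since a ≤ d, r < d. r = t, so t < d. n > 0, so t * n < d * n. Then t * n + c < d * n + c.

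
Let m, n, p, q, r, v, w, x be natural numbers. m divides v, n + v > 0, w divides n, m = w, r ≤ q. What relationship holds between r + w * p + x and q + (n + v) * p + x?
r + w * p + x ≤ q + (n + v) * p + x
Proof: m = w and m divides v, therefore w divides v. w divides n, so w divides n + v. n + v > 0, so w ≤ n + v. By multiplying by a non-negative, w * p ≤ (n + v) * p. Then w * p + x ≤ (n + v) * p + x. Since r ≤ q, r + w * p + x ≤ q + (n + v) * p + x.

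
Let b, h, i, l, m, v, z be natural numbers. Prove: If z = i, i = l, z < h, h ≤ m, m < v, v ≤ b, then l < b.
Because z = i and i = l, z = l. z < h, so l < h. Since h ≤ m and m < v, h < v. From v ≤ b, h < b. Since l < h, l < b.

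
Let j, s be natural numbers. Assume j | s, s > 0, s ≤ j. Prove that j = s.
j | s and s > 0, therefore j ≤ s. Since s ≤ j, s = j. Then j = s.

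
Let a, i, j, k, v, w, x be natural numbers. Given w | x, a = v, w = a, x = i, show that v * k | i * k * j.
Because w = a and a = v, w = v. Because x = i and w | x, w | i. Since w = v, v | i. Then v * k | i * k. Then v * k | i * k * j.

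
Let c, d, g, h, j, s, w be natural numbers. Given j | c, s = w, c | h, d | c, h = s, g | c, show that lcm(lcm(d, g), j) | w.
d | c and g | c, thus lcm(d, g) | c. Since j | c, lcm(lcm(d, g), j) | c. Because h = s and s = w, h = w. Since c | h, c | w. lcm(lcm(d, g), j) | c, so lcm(lcm(d, g), j) | w.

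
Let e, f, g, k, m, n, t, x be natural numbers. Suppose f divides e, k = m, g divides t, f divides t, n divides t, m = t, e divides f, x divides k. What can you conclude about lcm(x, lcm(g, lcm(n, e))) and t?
lcm(x, lcm(g, lcm(n, e))) divides t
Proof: Since k = m and m = t, k = t. x divides k, so x divides t. f divides e and e divides f, thus f = e. Because f divides t, e divides t. n divides t, so lcm(n, e) divides t. g divides t, so lcm(g, lcm(n, e)) divides t. x divides t, so lcm(x, lcm(g, lcm(n, e))) divides t.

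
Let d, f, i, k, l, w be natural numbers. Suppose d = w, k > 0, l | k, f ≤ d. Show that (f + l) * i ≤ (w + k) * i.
Because d = w and f ≤ d, f ≤ w. Because l | k and k > 0, l ≤ k. Since f ≤ w, f + l ≤ w + k. Then (f + l) * i ≤ (w + k) * i.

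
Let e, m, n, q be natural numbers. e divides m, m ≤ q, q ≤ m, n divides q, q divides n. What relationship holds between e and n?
e divides n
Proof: m ≤ q and q ≤ m, hence m = q. q divides n and n divides q, therefore q = n. m = q, so m = n. Since e divides m, e divides n.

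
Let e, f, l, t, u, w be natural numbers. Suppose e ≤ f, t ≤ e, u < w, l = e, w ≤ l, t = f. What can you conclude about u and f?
u < f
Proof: t = f and t ≤ e, therefore f ≤ e. e ≤ f, so e = f. l = e, so l = f. Since u < w and w ≤ l, u < l. l = f, so u < f.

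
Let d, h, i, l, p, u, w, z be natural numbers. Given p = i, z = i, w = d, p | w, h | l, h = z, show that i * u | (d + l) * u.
p = i and p | w, hence i | w. w = d, so i | d. h = z and z = i, hence h = i. h | l, so i | l. Since i | d, i | d + l. Then i * u | (d + l) * u.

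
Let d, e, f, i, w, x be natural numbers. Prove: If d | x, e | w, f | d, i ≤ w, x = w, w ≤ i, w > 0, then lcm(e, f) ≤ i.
Since w ≤ i and i ≤ w, w = i. x = w and d | x, so d | w. f | d, so f | w. Since e | w, lcm(e, f) | w. w > 0, so lcm(e, f) ≤ w. Since w = i, lcm(e, f) ≤ i.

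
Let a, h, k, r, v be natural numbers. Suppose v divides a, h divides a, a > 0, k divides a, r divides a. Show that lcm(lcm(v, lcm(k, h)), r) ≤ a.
k divides a and h divides a, therefore lcm(k, h) divides a. v divides a, so lcm(v, lcm(k, h)) divides a. Because r divides a, lcm(lcm(v, lcm(k, h)), r) divides a. Since a > 0, lcm(lcm(v, lcm(k, h)), r) ≤ a.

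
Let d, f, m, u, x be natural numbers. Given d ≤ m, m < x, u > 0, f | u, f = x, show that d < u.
d ≤ m and m < x, so d < x. f = x and f | u, therefore x | u. From u > 0, x ≤ u. d < x, so d < u.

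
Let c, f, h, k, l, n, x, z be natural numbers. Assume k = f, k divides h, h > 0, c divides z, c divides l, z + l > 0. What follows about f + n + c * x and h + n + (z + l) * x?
f + n + c * x ≤ h + n + (z + l) * x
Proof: From k divides h and h > 0, k ≤ h. k = f, so f ≤ h. Then f + n ≤ h + n. c divides z and c divides l, so c divides z + l. z + l > 0, so c ≤ z + l. By multiplying by a non-negative, c * x ≤ (z + l) * x. f + n ≤ h + n, so f + n + c * x ≤ h + n + (z + l) * x.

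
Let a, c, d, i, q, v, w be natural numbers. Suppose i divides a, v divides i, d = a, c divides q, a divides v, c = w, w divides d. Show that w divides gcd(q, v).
c = w and c divides q, therefore w divides q. v divides i and i divides a, so v divides a. Since a divides v, a = v. Because d = a, d = v. Since w divides d, w divides v. Since w divides q, w divides gcd(q, v).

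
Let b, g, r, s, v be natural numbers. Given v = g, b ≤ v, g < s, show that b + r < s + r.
v = g and b ≤ v, thus b ≤ g. Since g < s, b < s. Then b + r < s + r.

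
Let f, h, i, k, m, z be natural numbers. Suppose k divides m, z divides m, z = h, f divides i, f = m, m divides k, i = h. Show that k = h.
From k divides m and m divides k, k = m. Since i = h and f divides i, f divides h. f = m, so m divides h. z = h and z divides m, therefore h divides m. m divides h, so m = h. Since k = m, k = h.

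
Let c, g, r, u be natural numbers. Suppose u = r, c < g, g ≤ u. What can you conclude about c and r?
c < r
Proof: From c < g and g ≤ u, c < u. u = r, so c < r.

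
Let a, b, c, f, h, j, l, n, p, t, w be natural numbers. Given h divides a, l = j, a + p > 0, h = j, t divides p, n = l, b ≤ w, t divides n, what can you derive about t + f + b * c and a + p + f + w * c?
t + f + b * c ≤ a + p + f + w * c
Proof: n = l and l = j, therefore n = j. From t divides n, t divides j. From h = j and h divides a, j divides a. Since t divides j, t divides a. t divides p, so t divides a + p. a + p > 0, so t ≤ a + p. Then t + f ≤ a + p + f. b ≤ w. By multiplying by a non-negative, b * c ≤ w * c. Since t + f ≤ a + p + f, t + f + b * c ≤ a + p + f + w * c.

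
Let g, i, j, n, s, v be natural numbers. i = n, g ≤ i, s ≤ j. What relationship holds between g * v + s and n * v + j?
g * v + s ≤ n * v + j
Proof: Since i = n and g ≤ i, g ≤ n. By multiplying by a non-negative, g * v ≤ n * v. From s ≤ j, g * v + s ≤ n * v + j.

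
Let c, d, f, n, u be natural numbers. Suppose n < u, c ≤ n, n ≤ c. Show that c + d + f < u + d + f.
n ≤ c and c ≤ n, thus n = c. n < u, so c < u. Then c + d < u + d. Then c + d + f < u + d + f.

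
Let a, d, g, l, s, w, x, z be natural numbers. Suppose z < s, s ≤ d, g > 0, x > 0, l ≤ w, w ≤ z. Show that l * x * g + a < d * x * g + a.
Because l ≤ w and w ≤ z, l ≤ z. z < s, so l < s. From s ≤ d, l < d. Combining with x > 0, by multiplying by a positive, l * x < d * x. Since g > 0, by multiplying by a positive, l * x * g < d * x * g. Then l * x * g + a < d * x * g + a.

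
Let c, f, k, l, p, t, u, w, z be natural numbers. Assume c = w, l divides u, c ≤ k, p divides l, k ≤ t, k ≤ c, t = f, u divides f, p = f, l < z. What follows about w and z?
w < z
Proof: Because k ≤ c and c ≤ k, k = c. c = w, so k = w. p = f and p divides l, thus f divides l. l divides u and u divides f, thus l divides f. f divides l, so f = l. Since t = f and k ≤ t, k ≤ f. Because f = l, k ≤ l. Since k = w, w ≤ l. l < z, so w < z.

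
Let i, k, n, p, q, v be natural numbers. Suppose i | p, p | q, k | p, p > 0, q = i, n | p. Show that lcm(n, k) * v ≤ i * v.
q = i and p | q, hence p | i. i | p, so p = i. Because n | p and k | p, lcm(n, k) | p. Because p > 0, lcm(n, k) ≤ p. Since p = i, lcm(n, k) ≤ i. Then lcm(n, k) * v ≤ i * v.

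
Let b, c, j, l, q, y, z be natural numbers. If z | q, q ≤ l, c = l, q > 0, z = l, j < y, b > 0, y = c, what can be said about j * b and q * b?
j * b < q * b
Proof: Since y = c and c = l, y = l. z = l and z | q, hence l | q. q > 0, so l ≤ q. Since q ≤ l, l = q. y = l, so y = q. Since j < y, j < q. Since b > 0, j * b < q * b.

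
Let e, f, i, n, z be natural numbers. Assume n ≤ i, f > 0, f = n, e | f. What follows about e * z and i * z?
e * z ≤ i * z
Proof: e | f and f > 0, so e ≤ f. From f = n, e ≤ n. n ≤ i, so e ≤ i. Then e * z ≤ i * z.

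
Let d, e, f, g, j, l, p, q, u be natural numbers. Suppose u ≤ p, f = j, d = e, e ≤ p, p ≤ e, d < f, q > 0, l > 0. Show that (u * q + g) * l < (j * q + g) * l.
e ≤ p and p ≤ e, hence e = p. d = e, so d = p. d < f, so p < f. f = j, so p < j. u ≤ p, so u < j. Combining with q > 0, by multiplying by a positive, u * q < j * q. Then u * q + g < j * q + g. Since l > 0, by multiplying by a positive, (u * q + g) * l < (j * q + g) * l.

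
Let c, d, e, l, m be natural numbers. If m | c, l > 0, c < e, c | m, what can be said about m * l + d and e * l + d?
m * l + d < e * l + d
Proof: c | m and m | c, therefore c = m. c < e, so m < e. From l > 0, m * l < e * l. Then m * l + d < e * l + d.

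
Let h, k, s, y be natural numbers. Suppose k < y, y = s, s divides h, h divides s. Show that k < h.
s divides h and h divides s, hence s = h. y = s, so y = h. k < y, so k < h.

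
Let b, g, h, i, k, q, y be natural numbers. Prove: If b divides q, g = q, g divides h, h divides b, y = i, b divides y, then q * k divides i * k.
g divides h and h divides b, thus g divides b. Since g = q, q divides b. Because b divides q, b = q. Since y = i and b divides y, b divides i. Because b = q, q divides i. Then q * k divides i * k.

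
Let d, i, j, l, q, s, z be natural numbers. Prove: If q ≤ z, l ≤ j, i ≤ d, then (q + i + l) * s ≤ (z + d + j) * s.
Because i ≤ d and l ≤ j, i + l ≤ d + j. Since q ≤ z, q + i + l ≤ z + d + j. Then (q + i + l) * s ≤ (z + d + j) * s.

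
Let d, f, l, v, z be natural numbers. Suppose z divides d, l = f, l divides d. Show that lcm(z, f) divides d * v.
l = f and l divides d, thus f divides d. z divides d, so lcm(z, f) divides d. Then lcm(z, f) divides d * v.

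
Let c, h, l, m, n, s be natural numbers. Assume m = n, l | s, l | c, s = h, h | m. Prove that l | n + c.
Because s = h and l | s, l | h. m = n and h | m, therefore h | n. Since l | h, l | n. Because l | c, l | n + c.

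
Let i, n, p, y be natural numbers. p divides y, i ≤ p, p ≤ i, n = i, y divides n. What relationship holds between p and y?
p = y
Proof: Because i ≤ p and p ≤ i, i = p. n = i and y divides n, thus y divides i. i = p, so y divides p. p divides y, so p = y.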